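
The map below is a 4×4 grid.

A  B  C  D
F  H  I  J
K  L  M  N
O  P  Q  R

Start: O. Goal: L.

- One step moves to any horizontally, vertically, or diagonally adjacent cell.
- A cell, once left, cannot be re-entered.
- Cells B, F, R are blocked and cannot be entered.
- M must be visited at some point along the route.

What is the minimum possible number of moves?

3

Any route passes through M somewhere between O and L. Summing Chebyshev distances along the two legs (O → M → L) gives a lower bound of 2 + 1 = 3 moves.
A route of 3 moves achieves this: O → P → M → L.
Since 3 matches the lower bound, it is optimal.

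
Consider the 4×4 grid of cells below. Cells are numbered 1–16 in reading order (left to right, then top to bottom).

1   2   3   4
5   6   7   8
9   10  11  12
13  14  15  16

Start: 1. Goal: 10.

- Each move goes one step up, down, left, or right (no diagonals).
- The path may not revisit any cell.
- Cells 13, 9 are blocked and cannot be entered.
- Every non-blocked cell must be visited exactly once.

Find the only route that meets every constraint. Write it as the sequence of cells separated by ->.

Need to visit all 14 open cells exactly once, starting at 1 and ending at 10.
Route from 1: down to 5, right to 6, up to 2, 2× right (reaching 4), down to 8, left to 7, down to 11, right to 12, down to 16, 2× left (reaching 14), up to 10 — 13 moves in all.
Check: all 14 open cells covered.

1 -> 5 -> 6 -> 2 -> 3 -> 4 -> 8 -> 7 -> 11 -> 12 -> 16 -> 15 -> 14 -> 10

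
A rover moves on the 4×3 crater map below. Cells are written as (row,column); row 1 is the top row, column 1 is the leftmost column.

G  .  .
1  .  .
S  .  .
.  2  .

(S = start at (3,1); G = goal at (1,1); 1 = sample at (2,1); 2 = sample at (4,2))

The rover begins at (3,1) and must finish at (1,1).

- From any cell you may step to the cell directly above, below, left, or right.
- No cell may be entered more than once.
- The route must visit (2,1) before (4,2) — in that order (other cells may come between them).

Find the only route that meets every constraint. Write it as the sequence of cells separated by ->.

(3,1) -> (2,1) -> (2,2) -> (3,2) -> (4,2) -> (4,3) -> (3,3) -> (2,3) -> (1,3) -> (1,2) -> (1,1)

The waypoints must appear in the order (2,1), (4,2), with no cell reused.
Route from (3,1): up 1 to (2,1), right 1 to (2,2), down 2 to (4,2), right 1 to (4,3), up 3 to (1,3), left 2 to (1,1) — 10 moves in all.
Check: order respected (1 at step 1, 2 at step 4).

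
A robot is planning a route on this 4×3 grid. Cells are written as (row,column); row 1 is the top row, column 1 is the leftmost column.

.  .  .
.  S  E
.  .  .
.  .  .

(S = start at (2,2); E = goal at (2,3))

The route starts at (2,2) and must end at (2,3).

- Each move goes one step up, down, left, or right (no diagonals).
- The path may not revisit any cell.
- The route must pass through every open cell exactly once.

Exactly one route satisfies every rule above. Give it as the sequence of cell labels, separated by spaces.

Need to visit all 12 open cells exactly once, starting at (2,2) and ending at (2,3).
Route from (2,2): down to (3,2), right to (3,3), down to (4,3), 2× left (reaching (4,1)), 3× up (reaching (1,1)), 2× right (reaching (1,3)), down to (2,3) — 11 moves in all.
Check: all 12 open cells covered.

(2,2) (3,2) (3,3) (4,3) (4,2) (4,1) (3,1) (2,1) (1,1) (1,2) (1,3) (2,3)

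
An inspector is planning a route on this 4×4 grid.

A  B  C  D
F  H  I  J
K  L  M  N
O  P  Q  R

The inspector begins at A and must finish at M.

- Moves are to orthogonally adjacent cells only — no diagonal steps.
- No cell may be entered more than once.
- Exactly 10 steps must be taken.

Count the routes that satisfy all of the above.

30

Need simple routes of exactly 10 moves from A to M (Manhattan distance 4, so 3 moves are spent on a detour and 3 undoing it).
Branch systematically from the start, pruning whenever the remaining move budget drops below the Manhattan distance to M or differs from it in parity. Grouping the completions by first move — via F: 15; via B: 15 — and summing: 15 + 15 = 30.
That gives 30 routes.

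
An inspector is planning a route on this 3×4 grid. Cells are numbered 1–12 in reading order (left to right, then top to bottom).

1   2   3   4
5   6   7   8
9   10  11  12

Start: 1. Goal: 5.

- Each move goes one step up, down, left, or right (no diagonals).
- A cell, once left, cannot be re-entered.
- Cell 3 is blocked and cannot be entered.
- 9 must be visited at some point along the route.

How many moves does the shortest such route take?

Any route passes through 9 somewhere between 1 and 5. Summing Manhattan distances along the two legs (1 → 9 → 5) gives a lower bound of 2 + 1 = 3 moves.
The shortest route satisfying every rule uses 5 moves: 1 → 2 → 6 → 10 → 9 → 5.
The bound of 3 isn't tight here; checking systematically, no route of length 3 through 4 satisfies every constraint, so 5 is the minimum.

5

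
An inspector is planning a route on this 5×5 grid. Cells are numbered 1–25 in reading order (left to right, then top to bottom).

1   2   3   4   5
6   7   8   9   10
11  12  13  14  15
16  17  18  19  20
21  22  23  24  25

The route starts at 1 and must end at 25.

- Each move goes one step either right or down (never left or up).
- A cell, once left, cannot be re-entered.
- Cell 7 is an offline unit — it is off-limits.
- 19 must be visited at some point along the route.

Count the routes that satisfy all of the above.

16

A right/down-only route from 1 to 25 makes exactly 4 down-moves and 4 right-moves in some order.
With no other constraints that would be C(8,4) = 70 routes.
Split at 19 and multiply the segment counts (each segment already excludes blocked cells): 1→19: 8; 19→25: 2; product = 16.
That gives 16 routes.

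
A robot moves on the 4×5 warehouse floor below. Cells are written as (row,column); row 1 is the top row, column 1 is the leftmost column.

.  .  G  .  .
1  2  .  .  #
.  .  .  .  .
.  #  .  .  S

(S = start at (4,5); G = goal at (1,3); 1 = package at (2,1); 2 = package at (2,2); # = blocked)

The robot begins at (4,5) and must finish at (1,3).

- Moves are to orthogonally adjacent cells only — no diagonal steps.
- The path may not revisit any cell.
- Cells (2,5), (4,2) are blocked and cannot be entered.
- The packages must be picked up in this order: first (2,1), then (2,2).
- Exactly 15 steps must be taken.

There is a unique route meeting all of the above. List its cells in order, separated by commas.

(4,5), (3,5), (3,4), (4,4), (4,3), (3,3), (3,2), (3,1), (2,1), (1,1), (1,2), (2,2), (2,3), (2,4), (1,4), (1,3)

The waypoints must appear in the order (2,1), (2,2), with no cell reused.
Route from (4,5): up 1 to (3,5), left 1 to (3,4), down 1 to (4,4), left 1 to (4,3), up 1 to (3,3), left 2 to (3,1), up 2 to (1,1), right 1 to (1,2), down 1 to (2,2), right 2 to (2,4), up 1 to (1,4), left 1 to (1,3) — 15 moves in all.
Check: order respected (1 at step 8, 2 at step 11); 15 moves as required.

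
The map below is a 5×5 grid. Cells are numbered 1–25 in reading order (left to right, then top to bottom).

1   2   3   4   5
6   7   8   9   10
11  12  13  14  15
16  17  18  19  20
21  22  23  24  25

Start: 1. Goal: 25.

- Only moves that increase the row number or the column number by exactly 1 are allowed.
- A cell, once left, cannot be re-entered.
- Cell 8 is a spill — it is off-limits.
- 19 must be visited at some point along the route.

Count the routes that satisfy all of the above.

22

A right/down-only route from 1 to 25 makes exactly 4 down-moves and 4 right-moves in some order.
With no other constraints that would be C(8,4) = 70 routes.
Split at 19 and multiply the segment counts (each segment already excludes blocked cells): 1→19: 11; 19→25: 2; product = 22.
That gives 22 routes.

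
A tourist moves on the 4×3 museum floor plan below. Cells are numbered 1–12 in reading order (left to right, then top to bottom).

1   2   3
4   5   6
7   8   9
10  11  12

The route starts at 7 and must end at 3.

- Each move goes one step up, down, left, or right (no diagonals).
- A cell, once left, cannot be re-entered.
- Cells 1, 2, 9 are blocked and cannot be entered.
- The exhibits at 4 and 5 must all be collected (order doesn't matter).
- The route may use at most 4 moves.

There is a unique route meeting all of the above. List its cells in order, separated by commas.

Any route must reach 4 and 5 and still end at 3 within 4 moves, so the order of the required stops is forced.
Route from 7: up 1 to 4, right 2 to 6, up 1 to 3 — 4 moves in all.
Check: all required cells visited; 4 ≤ 4 moves.

7, 4, 5, 6, 3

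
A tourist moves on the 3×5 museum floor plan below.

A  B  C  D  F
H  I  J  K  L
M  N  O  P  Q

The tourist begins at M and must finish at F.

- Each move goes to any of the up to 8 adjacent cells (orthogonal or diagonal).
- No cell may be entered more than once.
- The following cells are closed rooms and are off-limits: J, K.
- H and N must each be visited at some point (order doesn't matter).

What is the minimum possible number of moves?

6

Any route passes through H and N in some order between M and F. Summing Chebyshev distances along each leg and taking the cheapest ordering (M → H → N → F) gives a lower bound of 1 + 1 + 3 = 5 moves.
That bound ignores the blocked cells. Measuring each leg by the fewest moves that actually steer around them (M→N: 1; N→H: 1; H→F: 4) raises the lower bound to 6.
A route of 6 moves exists: M → H → N → I → C → D → F.
Since 6 matches that lower bound, it is optimal.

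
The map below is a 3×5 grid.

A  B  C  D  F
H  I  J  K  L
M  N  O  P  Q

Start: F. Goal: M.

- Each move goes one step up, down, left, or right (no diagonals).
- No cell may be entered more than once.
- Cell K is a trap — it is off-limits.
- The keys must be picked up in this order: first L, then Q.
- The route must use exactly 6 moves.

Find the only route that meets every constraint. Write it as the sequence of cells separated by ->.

F -> L -> Q -> P -> O -> N -> M

The waypoints must appear in the order L, Q, with no cell reused.
Route from F: down 2 to Q, left 4 to M — 6 moves in all.
Check: order respected (L at step 1, Q at step 2); 6 moves as required.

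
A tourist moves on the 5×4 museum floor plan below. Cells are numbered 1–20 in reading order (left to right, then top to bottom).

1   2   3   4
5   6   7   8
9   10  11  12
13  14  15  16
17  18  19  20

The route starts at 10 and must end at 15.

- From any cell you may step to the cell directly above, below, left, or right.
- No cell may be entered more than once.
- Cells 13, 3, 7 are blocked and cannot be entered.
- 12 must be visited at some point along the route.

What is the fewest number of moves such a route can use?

4

Any route passes through 12 somewhere between 10 and 15. Summing Manhattan distances along the two legs (10 → 12 → 15) gives a lower bound of 2 + 2 = 4 moves.
A route of 4 moves achieves this: 10 → 11 → 12 → 16 → 15.
Since 4 matches the lower bound, it is optimal.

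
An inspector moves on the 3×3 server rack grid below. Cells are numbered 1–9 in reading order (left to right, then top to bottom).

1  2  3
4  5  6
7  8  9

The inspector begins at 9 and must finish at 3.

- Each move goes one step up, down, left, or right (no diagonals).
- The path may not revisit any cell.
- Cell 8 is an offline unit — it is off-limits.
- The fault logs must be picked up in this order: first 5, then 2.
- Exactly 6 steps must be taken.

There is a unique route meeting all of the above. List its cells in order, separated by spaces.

9 6 5 4 1 2 3

The waypoints must appear in the order 5, 2, with no cell reused.
Route from 9: up 1 to 6, left 2 to 4, up 1 to 1, right 2 to 3 — 6 moves in all.
Check: order respected (5 at step 2, 2 at step 5); 6 moves as required.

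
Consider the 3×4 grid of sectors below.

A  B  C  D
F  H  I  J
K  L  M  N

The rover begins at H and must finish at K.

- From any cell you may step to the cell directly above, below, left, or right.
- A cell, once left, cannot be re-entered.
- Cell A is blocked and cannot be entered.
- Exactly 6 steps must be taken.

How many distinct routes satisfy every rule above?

2

Need simple routes of exactly 6 moves from H to K (Manhattan distance 2, so 2 moves are spent on a detour and 2 undoing it).
Enumerating: H B C I M L K | H I J N M L K.
That gives 2 routes.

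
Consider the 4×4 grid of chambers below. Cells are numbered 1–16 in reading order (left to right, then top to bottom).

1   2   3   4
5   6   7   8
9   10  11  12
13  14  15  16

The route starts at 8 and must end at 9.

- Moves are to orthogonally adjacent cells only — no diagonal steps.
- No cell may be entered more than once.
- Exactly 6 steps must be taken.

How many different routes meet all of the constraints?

Need simple routes of exactly 6 moves from 8 to 9 (Manhattan distance 4, so 1 moves are spent on a detour and 1 undoing it).
Branch systematically from the start, pruning whenever the remaining move budget drops below the Manhattan distance to 9 or differs from it in parity. Grouping the completions by first move — via 4: 6; via 12: 9; via 7: 9 — and summing: 6 + 9 + 9 = 24.
That gives 24 routes.

24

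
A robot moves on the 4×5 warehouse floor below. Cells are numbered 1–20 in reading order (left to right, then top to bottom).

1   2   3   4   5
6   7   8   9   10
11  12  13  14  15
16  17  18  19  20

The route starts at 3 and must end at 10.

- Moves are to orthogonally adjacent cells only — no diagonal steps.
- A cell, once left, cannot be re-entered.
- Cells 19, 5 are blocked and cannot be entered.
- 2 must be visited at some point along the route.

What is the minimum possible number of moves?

Any route passes through 2 somewhere between 3 and 10. Summing Manhattan distances along the two legs (3 → 2 → 10) gives a lower bound of 1 + 4 = 5 moves.
A route of 5 moves achieves this: 3 → 2 → 7 → 8 → 9 → 10.
Since 5 matches the lower bound, it is optimal.

5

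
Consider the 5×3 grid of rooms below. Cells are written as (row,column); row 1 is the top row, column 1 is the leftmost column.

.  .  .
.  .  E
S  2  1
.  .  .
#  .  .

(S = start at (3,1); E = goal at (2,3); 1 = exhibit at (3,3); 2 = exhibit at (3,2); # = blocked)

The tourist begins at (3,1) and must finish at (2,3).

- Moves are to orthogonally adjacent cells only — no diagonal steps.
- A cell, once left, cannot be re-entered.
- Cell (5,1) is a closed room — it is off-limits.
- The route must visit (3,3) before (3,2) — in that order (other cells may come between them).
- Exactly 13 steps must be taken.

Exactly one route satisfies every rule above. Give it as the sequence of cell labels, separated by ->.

The waypoints must appear in the order (3,3), (3,2), with no cell reused.
Route from (3,1): down 1 to (4,1), right 1 to (4,2), down 1 to (5,2), right 1 to (5,3), up 2 to (3,3), left 1 to (3,2), up 1 to (2,2), left 1 to (2,1), up 1 to (1,1), right 2 to (1,3), down 1 to (2,3) — 13 moves in all.
Check: order respected (1 at step 6, 2 at step 7); 13 moves as required.

(3,1) -> (4,1) -> (4,2) -> (5,2) -> (5,3) -> (4,3) -> (3,3) -> (3,2) -> (2,2) -> (2,1) -> (1,1) -> (1,2) -> (1,3) -> (2,3)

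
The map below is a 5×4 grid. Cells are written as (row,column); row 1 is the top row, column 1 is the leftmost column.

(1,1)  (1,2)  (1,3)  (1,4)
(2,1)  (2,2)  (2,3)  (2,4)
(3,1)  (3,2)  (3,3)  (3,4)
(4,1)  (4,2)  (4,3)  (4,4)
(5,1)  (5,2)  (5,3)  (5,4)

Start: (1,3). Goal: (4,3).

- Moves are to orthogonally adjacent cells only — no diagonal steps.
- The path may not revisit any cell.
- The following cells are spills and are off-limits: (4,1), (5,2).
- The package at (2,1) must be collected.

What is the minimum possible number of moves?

7

Any route passes through (2,1) somewhere between (1,3) and (4,3). Summing Manhattan distances along the two legs ((1,3) → (2,1) → (4,3)) gives a lower bound of 3 + 4 = 7 moves.
A route of 7 moves achieves this: (1,3) → (2,3) → (2,2) → (2,1) → (3,1) → (3,2) → (4,2) → (4,3).
Since 7 matches the lower bound, it is optimal.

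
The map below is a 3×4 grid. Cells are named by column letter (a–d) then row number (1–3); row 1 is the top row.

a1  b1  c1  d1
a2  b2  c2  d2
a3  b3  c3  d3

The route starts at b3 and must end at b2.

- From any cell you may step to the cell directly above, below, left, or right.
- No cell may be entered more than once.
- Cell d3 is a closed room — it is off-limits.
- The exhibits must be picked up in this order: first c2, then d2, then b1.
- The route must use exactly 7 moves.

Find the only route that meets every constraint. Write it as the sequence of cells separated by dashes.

b3 - c3 - c2 - d2 - d1 - c1 - b1 - b2

The waypoints must appear in the order c2, d2, b1, with no cell reused.
Route from b3: right to c3, up to c2, right to d2, up to d1, 2× left (reaching b1), down to b2 — 7 moves in all.
Check: order respected (c2 at step 2, d2 at step 3, b1 at step 6); 7 moves as required.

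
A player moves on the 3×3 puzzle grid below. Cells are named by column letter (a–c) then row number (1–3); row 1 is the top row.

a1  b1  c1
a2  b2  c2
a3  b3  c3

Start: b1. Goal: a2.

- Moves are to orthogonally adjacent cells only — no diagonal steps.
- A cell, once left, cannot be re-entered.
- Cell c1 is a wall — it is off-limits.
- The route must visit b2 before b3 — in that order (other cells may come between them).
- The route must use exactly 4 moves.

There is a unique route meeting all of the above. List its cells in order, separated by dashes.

b1 - b2 - b3 - a3 - a2

The waypoints must appear in the order b2, b3, with no cell reused.
Route from b1: 2× down (reaching b3), left to a3, up to a2 — 4 moves in all.
Check: order respected (b2 at step 1, b3 at step 2); 4 moves as required.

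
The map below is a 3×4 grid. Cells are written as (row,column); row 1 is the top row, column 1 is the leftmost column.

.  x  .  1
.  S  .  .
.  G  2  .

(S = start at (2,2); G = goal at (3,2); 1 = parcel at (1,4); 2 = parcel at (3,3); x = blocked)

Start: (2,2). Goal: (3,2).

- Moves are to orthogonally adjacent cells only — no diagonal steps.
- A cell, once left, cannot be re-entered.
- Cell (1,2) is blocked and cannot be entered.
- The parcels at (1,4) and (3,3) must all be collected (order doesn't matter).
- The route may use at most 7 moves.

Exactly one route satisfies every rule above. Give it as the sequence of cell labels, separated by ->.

The budget equals the shortest possible length, so every move has to be on a shortest route through the required cells.
Route from (2,2): right 1 to (2,3), up 1 to (1,3), right 1 to (1,4), down 2 to (3,4), left 2 to (3,2) — 7 moves in all.
Check: all required cells visited; 7 ≤ 7 moves.

(2,2) -> (2,3) -> (1,3) -> (1,4) -> (2,4) -> (3,4) -> (3,3) -> (3,2)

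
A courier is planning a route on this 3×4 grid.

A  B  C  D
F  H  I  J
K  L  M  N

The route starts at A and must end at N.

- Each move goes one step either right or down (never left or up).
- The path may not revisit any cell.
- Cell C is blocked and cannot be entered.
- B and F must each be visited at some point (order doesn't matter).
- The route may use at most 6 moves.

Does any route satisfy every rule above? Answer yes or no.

no

F is below but to the left of B: going B → F would need a leftward move and F → B an upward move, so no right/down-only route can visit both required cells.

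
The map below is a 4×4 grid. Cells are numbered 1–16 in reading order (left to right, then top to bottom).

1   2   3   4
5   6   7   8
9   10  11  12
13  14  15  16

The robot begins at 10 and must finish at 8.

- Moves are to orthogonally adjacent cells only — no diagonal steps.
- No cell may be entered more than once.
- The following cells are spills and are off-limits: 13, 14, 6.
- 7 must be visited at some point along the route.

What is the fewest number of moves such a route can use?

3

Any route passes through 7 somewhere between 10 and 8. Summing Manhattan distances along the two legs (10 → 7 → 8) gives a lower bound of 2 + 1 = 3 moves.
A route of 3 moves achieves this: 10 → 11 → 7 → 8.
Since 3 matches the lower bound, it is optimal.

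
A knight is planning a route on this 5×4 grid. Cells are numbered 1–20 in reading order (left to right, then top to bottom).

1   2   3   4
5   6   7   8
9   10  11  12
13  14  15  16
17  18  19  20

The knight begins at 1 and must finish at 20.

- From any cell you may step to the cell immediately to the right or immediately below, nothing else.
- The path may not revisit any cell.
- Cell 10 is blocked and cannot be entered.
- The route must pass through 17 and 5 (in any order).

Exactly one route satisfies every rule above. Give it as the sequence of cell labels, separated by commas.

Moves only go right or down, so the column and row indices never decrease.
Route from 1: down 4 to 17, right 3 to 20 — 7 moves in all.
Check: all required cells visited.

1, 5, 9, 13, 17, 18, 19, 20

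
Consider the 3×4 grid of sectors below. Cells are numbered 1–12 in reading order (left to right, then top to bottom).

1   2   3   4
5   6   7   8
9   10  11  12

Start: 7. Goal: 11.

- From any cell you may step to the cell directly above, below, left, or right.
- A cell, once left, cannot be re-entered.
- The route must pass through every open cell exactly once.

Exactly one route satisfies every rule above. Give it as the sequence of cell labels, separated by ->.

7 -> 6 -> 10 -> 9 -> 5 -> 1 -> 2 -> 3 -> 4 -> 8 -> 12 -> 11

Need to visit all 12 open cells exactly once, starting at 7 and ending at 11.
Cell 9 has only two open neighbours (5 and 10), so the path must pass straight through it: one of those is the cell it's entered from and the other is where it exits.
Route from 7: left to 6, down to 10, left to 9, 2× up (reaching 1), 3× right (reaching 4), 2× down (reaching 12), left to 11 — 11 moves in all.
Check: all 12 open cells covered.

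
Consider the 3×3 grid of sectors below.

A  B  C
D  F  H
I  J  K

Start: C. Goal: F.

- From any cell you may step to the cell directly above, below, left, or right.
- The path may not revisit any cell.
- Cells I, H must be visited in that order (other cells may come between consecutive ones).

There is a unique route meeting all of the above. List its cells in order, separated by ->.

The waypoints must appear in the order I, H, with no cell reused.
Route from C: 2× left (reaching A), 2× down (reaching I), 2× right (reaching K), up to H, left to F — 8 moves in all.
Check: order respected (I at step 4, H at step 7).

C -> B -> A -> D -> I -> J -> K -> H -> F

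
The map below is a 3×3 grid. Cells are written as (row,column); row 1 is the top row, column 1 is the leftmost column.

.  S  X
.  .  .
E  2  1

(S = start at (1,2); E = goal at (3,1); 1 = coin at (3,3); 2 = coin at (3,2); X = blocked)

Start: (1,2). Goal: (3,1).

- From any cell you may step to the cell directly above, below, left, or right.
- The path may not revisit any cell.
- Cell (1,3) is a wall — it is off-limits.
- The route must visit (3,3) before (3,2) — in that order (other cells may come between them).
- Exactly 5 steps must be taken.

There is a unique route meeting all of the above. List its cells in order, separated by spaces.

(1,2) (2,2) (2,3) (3,3) (3,2) (3,1)

The waypoints must appear in the order (3,3), (3,2), with no cell reused.
Route from (1,2): down 1 to (2,2), right 1 to (2,3), down 1 to (3,3), left 2 to (3,1) — 5 moves in all.
Check: order respected (1 at step 3, 2 at step 4); 5 moves as required.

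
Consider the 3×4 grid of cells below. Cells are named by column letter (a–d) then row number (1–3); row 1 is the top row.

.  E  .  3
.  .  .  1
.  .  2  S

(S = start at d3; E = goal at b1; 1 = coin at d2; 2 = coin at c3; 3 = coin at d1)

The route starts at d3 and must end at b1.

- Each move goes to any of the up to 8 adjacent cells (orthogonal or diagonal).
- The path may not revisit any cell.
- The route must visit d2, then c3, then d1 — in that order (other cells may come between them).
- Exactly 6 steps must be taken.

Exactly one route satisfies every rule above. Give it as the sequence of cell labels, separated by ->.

d3 -> d2 -> c3 -> c2 -> d1 -> c1 -> b1

The waypoints must appear in the order d2, c3, d1, with no cell reused.
Route from d3: up to d2, down-left to c3, up to c2, up-right to d1, 2× left (reaching b1) — 6 moves in all.
Check: order respected (1 at step 1, 2 at step 2, 3 at step 4); 6 moves as required.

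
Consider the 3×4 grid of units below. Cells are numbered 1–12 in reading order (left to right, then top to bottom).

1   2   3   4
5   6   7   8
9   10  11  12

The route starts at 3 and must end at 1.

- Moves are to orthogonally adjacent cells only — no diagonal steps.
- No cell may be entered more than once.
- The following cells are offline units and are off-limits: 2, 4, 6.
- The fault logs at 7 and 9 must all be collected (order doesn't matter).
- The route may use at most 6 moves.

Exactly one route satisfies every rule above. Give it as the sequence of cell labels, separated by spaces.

The budget equals the shortest possible length, so every move has to be on a shortest route through the required cells.
Route from 3: 2× down (reaching 11), 2× left (reaching 9), 2× up (reaching 1) — 6 moves in all.
Check: all required cells visited; 6 ≤ 6 moves.

3 7 11 10 9 5 1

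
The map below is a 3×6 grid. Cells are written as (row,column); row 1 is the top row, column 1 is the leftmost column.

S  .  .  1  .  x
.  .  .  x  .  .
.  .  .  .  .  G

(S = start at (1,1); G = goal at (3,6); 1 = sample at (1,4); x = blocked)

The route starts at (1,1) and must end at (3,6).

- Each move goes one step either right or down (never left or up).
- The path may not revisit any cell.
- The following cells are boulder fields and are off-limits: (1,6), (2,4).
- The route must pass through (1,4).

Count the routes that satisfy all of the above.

2

A right/down-only route from (1,1) to (3,6) makes exactly 2 down-moves and 5 right-moves in some order.
With no other constraints that would be C(7,2) = 21 routes.
Split at (1,4) and multiply the segment counts (each segment already excludes blocked cells): (1,1)→(1,4): 1; (1,4)→(3,6): 2; product = 2.
That gives 2 routes.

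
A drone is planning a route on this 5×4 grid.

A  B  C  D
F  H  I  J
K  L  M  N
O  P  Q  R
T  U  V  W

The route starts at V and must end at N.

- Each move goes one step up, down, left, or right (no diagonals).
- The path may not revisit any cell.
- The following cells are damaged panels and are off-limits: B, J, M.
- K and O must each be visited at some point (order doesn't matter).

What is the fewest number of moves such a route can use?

Any route passes through K and O in some order between V and N. Summing Manhattan distances along each leg and taking the cheapest ordering (V → O → K → N) gives a lower bound of 3 + 1 + 3 = 7 moves.
That bound ignores the blocked cells. Measuring each leg by the fewest moves that actually steer around them (V→O: 3; O→K: 1; K→N: 5) raises the lower bound to 9.
A route of 9 moves exists: V → U → T → O → K → L → P → Q → R → N.
Since 9 matches that lower bound, it is optimal.

9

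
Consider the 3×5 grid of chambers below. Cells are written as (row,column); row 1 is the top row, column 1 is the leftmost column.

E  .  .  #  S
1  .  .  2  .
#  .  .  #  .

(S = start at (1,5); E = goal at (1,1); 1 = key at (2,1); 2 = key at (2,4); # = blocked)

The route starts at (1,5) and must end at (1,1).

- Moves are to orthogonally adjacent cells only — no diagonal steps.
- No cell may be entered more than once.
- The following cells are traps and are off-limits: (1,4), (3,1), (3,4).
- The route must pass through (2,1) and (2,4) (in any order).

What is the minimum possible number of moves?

6

Any route passes through (2,1) and (2,4) in some order between (1,5) and (1,1). Summing Manhattan distances along each leg and taking the cheapest ordering ((1,5) → (2,4) → (2,1) → (1,1)) gives a lower bound of 2 + 3 + 1 = 6 moves.
A route of 6 moves achieves this: (1,5) → (2,5) → (2,4) → (2,3) → (2,2) → (2,1) → (1,1).
Since 6 matches the lower bound, it is optimal.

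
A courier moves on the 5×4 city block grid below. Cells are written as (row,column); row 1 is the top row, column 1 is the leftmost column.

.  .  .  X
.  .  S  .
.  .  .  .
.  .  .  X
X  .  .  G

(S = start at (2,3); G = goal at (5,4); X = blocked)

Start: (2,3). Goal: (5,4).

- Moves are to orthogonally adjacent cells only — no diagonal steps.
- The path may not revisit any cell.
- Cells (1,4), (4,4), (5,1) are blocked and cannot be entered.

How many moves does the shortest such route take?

The Manhattan distance from (2,3) to (5,4) is |2−5| + |3−4| = 4, so at least 4 moves are needed.
A route of 4 moves achieves this: (2,3) → (3,3) → (4,3) → (5,3) → (5,4).
Since 4 matches the lower bound, it is optimal.

4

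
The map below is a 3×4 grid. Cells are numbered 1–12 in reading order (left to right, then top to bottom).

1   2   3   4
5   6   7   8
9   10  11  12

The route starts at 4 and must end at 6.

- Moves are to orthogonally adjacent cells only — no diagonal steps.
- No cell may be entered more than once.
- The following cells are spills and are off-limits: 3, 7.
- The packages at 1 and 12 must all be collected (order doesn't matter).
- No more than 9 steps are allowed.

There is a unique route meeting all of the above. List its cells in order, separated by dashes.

4 - 8 - 12 - 11 - 10 - 9 - 5 - 1 - 2 - 6

Any route must reach 1 and 12 and still end at 6 within 9 moves, so the order of the required stops is forced.
Route from 4: down 2 to 12, left 3 to 9, up 2 to 1, right 1 to 2, down 1 to 6 — 9 moves in all.
Check: all required cells visited; 9 ≤ 9 moves.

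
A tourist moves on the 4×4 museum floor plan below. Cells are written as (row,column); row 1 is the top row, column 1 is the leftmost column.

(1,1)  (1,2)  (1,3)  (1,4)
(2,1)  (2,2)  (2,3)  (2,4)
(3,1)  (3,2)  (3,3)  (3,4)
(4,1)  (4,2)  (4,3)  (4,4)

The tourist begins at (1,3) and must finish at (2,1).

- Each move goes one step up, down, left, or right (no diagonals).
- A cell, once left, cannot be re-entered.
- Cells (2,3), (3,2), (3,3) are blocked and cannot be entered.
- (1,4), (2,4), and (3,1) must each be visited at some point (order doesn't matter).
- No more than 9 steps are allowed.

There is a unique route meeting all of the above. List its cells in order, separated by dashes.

The budget equals the shortest possible length, so every move has to be on a shortest route through the required cells.
Route from (1,3): right to (1,4), 3× down (reaching (4,4)), 3× left (reaching (4,1)), 2× up (reaching (2,1)) — 9 moves in all.
Check: all required cells visited; 9 ≤ 9 moves.

(1,3) - (1,4) - (2,4) - (3,4) - (4,4) - (4,3) - (4,2) - (4,1) - (3,1) - (2,1)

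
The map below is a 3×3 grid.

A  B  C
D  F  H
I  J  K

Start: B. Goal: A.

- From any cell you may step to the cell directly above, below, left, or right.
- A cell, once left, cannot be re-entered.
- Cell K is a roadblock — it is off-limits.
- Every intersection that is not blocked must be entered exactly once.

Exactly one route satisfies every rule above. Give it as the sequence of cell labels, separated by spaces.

B C H F J I D A

Need to visit all 8 open cells exactly once, starting at B and ending at A.
Cell J has only two open neighbours (F and I), so the path must pass straight through it: one of those is the cell it's entered from and the other is where it exits.
Route from B: right 1 to C, down 1 to H, left 1 to F, down 1 to J, left 1 to I, up 2 to A — 7 moves in all.
Check: all 8 open cells covered.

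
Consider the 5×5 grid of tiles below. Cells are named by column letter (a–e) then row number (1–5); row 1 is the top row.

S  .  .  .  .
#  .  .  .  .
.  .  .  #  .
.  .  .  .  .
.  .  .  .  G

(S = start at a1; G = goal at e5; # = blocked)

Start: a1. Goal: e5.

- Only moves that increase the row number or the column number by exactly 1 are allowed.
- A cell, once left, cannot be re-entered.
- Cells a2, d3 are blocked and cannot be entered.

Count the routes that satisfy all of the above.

17

A right/down-only route from a1 to e5 makes exactly 4 down-moves and 4 right-moves in some order.
With no other constraints that would be C(8,4) = 70 routes.
Subtract routes through each blocked cell (inclusion–exclusion for overlaps): − through a2: 35 − through d3: 30 + through a2&d3: 12 → 17.
That gives 17 routes.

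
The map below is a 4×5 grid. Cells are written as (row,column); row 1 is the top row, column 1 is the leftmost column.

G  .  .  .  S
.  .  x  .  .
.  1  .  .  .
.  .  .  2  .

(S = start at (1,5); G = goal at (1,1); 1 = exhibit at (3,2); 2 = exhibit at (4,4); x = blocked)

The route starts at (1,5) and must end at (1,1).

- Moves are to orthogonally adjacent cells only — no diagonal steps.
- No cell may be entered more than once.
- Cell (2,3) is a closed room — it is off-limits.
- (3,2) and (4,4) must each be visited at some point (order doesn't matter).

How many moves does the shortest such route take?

Any route passes through (3,2) and (4,4) in some order between (1,5) and (1,1). Summing Manhattan distances along each leg and taking the cheapest ordering ((1,5) → (4,4) → (3,2) → (1,1)) gives a lower bound of 4 + 3 + 3 = 10 moves.
A route of 10 moves achieves this: (1,5) → (2,5) → (3,5) → (4,5) → (4,4) → (3,4) → (3,3) → (3,2) → (2,2) → (1,2) → (1,1).
Since 10 matches the lower bound, it is optimal.

10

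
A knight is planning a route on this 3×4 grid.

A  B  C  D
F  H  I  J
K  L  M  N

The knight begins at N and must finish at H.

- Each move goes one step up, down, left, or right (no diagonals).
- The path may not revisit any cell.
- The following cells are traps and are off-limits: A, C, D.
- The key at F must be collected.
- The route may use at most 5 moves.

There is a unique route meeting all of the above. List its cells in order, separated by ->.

N -> M -> L -> K -> F -> H

Any route must reach F and still end at H within 5 moves, so the order of the required stops is forced.
Route from N: 3× left (reaching K), up to F, right to H — 5 moves in all.
Check: all required cells visited; 5 ≤ 5 moves.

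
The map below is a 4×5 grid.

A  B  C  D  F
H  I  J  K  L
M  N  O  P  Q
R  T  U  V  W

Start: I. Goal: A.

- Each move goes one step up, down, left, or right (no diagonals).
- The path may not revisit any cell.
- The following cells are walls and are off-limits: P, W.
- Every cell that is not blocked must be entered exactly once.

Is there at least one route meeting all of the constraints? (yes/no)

Cell Q has only one open neighbour but is neither the start nor the goal, so a Hamiltonian route would have to both enter and leave it through the same neighbour — impossible without revisiting.

no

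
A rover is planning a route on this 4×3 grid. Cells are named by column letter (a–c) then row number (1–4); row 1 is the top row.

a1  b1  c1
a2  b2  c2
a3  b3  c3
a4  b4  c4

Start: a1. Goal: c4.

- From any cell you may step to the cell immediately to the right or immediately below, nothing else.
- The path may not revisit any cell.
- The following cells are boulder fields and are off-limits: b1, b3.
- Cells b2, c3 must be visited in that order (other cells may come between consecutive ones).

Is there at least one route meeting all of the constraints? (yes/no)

One route that works: a1 → a2 → b2 → c2 → c3 → c4.

yes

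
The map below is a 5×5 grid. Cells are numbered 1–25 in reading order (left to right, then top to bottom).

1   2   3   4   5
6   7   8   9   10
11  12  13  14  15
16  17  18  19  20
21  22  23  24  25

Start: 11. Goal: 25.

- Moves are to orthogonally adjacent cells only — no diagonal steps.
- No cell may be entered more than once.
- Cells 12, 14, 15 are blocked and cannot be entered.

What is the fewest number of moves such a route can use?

The Manhattan distance from 11 to 25 is |3−5| + |1−5| = 6, so at least 6 moves are needed.
A route of 6 moves achieves this: 11 → 16 → 21 → 22 → 23 → 24 → 25.
Since 6 matches the lower bound, it is optimal.

6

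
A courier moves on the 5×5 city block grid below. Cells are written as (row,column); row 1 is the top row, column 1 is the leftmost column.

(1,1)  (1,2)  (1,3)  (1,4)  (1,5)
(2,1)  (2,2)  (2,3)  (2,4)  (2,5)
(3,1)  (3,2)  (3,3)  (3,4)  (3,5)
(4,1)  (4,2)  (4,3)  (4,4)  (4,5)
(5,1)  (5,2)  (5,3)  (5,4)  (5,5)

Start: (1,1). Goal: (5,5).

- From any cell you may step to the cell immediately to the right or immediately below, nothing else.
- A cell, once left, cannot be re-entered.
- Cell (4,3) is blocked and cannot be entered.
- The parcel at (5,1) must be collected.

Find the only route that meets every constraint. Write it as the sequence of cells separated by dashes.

(1,1) - (2,1) - (3,1) - (4,1) - (5,1) - (5,2) - (5,3) - (5,4) - (5,5)

Moves only go right or down, so the column and row indices never decrease.
Route from (1,1): 4× down (reaching (5,1)), 4× right (reaching (5,5)) — 8 moves in all.
Check: all required cells visited.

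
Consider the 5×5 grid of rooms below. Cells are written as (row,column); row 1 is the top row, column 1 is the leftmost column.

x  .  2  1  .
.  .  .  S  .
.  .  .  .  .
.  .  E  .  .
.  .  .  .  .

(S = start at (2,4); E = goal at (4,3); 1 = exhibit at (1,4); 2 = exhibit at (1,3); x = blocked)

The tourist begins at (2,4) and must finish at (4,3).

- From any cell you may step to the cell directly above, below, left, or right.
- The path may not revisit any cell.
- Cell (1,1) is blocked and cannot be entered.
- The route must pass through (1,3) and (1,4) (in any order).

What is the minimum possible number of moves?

Any route passes through (1,3) and (1,4) in some order between (2,4) and (4,3). Summing Manhattan distances along each leg and taking the cheapest ordering ((2,4) → (1,4) → (1,3) → (4,3)) gives a lower bound of 1 + 1 + 3 = 5 moves.
A route of 5 moves achieves this: (2,4) → (1,4) → (1,3) → (2,3) → (3,3) → (4,3).
Since 5 matches the lower bound, it is optimal.

5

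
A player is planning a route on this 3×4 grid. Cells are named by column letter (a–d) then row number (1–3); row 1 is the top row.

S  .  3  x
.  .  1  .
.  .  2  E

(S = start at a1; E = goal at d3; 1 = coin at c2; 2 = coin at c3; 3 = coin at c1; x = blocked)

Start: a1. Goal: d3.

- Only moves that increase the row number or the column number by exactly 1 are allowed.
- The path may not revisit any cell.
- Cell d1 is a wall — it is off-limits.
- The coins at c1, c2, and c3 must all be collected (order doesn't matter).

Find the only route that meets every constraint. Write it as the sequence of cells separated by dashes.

a1 - b1 - c1 - c2 - c3 - d3

Moves only go right or down, so the column and row indices never decrease.
Route from a1: 2× right (reaching c1), 2× down (reaching c3), right to d3 — 5 moves in all.
Check: all required cells visited.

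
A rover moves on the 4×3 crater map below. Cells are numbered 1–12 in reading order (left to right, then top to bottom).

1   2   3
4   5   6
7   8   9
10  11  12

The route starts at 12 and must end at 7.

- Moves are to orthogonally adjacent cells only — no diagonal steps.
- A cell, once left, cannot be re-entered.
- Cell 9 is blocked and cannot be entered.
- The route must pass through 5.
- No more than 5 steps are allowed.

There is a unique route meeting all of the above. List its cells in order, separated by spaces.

12 11 8 5 4 7

The 5-move cap with required stops at 5 leaves no slack for detours.
Route from 12: left 1 to 11, up 2 to 5, left 1 to 4, down 1 to 7 — 5 moves in all.
Check: all required cells visited; 5 ≤ 5 moves.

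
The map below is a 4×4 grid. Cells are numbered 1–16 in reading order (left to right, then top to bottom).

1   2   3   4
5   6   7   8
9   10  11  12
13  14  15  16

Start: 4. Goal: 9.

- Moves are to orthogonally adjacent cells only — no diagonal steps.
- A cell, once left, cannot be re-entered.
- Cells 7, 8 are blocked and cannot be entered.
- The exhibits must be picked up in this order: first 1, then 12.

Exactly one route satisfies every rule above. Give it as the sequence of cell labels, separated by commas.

4, 3, 2, 1, 5, 6, 10, 11, 12, 16, 15, 14, 13, 9

The waypoints must appear in the order 1, 12, with no cell reused.
Route from 4: left 3 to 1, down 1 to 5, right 1 to 6, down 1 to 10, right 2 to 12, down 1 to 16, left 3 to 13, up 1 to 9 — 13 moves in all.
Check: order respected (1 at step 3, 12 at step 8).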